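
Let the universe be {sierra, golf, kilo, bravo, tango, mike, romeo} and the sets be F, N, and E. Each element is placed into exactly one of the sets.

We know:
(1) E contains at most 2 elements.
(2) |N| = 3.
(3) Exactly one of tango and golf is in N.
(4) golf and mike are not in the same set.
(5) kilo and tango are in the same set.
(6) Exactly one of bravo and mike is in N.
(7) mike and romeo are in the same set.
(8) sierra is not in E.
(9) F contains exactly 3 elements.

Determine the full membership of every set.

F = {mike, romeo, sierra}; N = {bravo, kilo, tango}; E = {golf}

From (8): sierra ∉ E.
Suppose sierra ∉ F: no assignment then satisfies all the clues, so sierra ∈ F.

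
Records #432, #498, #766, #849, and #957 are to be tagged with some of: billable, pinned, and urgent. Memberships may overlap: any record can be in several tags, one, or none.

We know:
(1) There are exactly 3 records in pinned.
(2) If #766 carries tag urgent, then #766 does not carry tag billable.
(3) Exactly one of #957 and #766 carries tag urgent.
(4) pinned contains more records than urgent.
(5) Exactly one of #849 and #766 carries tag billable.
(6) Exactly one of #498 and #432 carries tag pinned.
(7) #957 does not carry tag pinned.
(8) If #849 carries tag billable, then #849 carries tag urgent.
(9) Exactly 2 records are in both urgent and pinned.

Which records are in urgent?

urgent = {#766, #849}

From (7): #957 ∉ pinned.
Suppose #432 ∈ urgent: no assignment then satisfies all the clues, so #432 ∉ urgent.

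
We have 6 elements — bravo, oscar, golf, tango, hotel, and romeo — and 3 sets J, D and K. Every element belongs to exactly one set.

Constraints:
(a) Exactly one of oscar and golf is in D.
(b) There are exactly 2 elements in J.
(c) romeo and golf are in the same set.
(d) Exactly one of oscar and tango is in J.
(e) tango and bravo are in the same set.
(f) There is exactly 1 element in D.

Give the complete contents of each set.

J = {bravo, tango}; D = {oscar}; K = {golf, hotel, romeo}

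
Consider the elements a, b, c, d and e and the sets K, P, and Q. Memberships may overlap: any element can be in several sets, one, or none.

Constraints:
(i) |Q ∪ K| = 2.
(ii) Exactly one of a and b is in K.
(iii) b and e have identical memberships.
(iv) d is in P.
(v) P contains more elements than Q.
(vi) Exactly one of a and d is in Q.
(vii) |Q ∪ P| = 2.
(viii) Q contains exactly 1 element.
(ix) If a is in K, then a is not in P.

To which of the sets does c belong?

From (iv): d ∈ P.
Suppose c ∈ K: no assignment then satisfies all the clues, so c ∉ K.

c: P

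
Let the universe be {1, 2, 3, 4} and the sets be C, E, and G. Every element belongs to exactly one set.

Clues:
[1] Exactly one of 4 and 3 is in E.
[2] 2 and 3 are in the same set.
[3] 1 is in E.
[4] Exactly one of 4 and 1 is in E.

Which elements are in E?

From (3): 1 ∈ E.
(4) (exactly one): 4 ∉ E.
(1) (exactly one): 3 ∈ E.
(2): 2 matches 3: 2 ∉ C.
(2): 2 matches 3: 2 ∈ E.

E = {1, 2, 3}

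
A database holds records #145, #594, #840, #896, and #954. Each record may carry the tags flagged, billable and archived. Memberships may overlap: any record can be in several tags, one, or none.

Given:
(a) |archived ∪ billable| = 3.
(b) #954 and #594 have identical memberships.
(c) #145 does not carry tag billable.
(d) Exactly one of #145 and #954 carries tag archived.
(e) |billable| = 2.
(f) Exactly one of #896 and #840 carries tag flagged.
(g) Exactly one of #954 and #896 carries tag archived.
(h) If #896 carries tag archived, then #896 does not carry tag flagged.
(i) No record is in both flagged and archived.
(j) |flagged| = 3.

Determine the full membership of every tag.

flagged = {#594, #840, #954}; billable = {#840, #896}; archived = {#145, #896}

From (c): #145 ∉ billable.
Suppose #145 ∈ flagged: no assignment then satisfies all the clues, so #145 ∉ flagged.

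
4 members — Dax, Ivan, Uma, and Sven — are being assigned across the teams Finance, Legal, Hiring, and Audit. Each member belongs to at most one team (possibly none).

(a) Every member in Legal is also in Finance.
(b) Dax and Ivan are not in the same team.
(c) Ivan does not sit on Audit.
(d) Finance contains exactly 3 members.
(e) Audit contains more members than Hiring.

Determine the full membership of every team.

From (c): Ivan ∉ Audit.
Suppose Dax ∈ Finance: no assignment then satisfies all the clues, so Dax ∉ Finance.

Finance = {Ivan, Sven, Uma}; Legal = {}; Hiring = {}; Audit = {Dax}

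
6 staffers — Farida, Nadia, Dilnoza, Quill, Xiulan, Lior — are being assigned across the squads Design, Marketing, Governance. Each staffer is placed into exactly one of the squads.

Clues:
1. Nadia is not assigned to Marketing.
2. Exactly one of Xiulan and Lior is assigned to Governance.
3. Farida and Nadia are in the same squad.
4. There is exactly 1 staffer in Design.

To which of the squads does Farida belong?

From (1): Nadia ∉ Marketing.
(3): Farida matches Nadia: Farida ∉ Marketing.
Suppose Farida ∈ Design: no assignment then satisfies all the clues, so Farida ∉ Design.

Farida: Governance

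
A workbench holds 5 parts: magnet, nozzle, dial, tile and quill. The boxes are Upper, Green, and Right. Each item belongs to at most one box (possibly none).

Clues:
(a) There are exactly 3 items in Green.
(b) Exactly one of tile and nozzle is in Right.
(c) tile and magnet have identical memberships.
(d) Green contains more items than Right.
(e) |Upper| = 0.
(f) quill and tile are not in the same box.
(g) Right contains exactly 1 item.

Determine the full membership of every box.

Upper = {}; Green = {dial, magnet, tile}; Right = {nozzle}

(e): Upper already has 0, so the rest are out.
Suppose magnet ∉ Green: no assignment then satisfies all the clues, so magnet ∈ Green.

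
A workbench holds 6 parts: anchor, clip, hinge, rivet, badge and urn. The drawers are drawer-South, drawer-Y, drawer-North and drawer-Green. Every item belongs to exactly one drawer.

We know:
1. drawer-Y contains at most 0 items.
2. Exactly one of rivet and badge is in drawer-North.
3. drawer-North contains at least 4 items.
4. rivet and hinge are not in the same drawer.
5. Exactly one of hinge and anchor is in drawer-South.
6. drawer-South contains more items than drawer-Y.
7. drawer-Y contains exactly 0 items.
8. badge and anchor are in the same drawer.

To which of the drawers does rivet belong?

rivet: drawer-Green

(1): drawer-Y already has 0, so the rest are out.
Suppose rivet ∈ drawer-South: no assignment then satisfies all the clues, so rivet ∉ drawer-South.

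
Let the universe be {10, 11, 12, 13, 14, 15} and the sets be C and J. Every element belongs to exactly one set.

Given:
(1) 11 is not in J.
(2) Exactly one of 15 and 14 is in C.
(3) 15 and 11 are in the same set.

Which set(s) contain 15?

From (1): 11 ∉ J.
(3): 15 matches 11: 15 ∉ J.
Only one set left: 11 ∈ C.
Only one set left: 15 ∈ C.
(2) (exactly one): 14 ∉ C.
Only one set left: 14 ∈ J.

15: C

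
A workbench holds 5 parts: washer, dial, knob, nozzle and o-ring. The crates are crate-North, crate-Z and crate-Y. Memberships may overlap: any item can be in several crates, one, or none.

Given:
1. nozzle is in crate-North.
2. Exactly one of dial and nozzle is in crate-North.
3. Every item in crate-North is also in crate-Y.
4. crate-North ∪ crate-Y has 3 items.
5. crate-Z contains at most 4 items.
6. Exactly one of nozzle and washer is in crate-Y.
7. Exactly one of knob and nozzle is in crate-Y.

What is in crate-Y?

crate-Y = {dial, nozzle, o-ring}

From (1): nozzle ∈ crate-North.
(2) (exactly one): dial ∉ crate-North.
(3) with nozzle ∈ crate-North: nozzle ∈ crate-Y.
(6) (exactly one): washer ∉ crate-Y.
(7) (exactly one): knob ∉ crate-Y.
(3) contrapositive: washer ∉ crate-North.
(3) contrapositive: knob ∉ crate-North.
Suppose dial ∉ crate-Y: no assignment then satisfies all the clues, so dial ∈ crate-Y.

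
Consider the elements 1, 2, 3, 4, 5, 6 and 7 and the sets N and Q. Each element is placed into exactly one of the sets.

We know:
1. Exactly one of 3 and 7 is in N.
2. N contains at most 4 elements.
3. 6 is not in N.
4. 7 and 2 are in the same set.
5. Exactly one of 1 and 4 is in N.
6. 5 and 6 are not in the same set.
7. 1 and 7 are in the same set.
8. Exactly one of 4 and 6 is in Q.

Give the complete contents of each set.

N = {3, 4, 5}; Q = {1, 2, 6, 7}

From (3): 6 ∉ N.
Only one set left: 6 ∈ Q.
(6): 5 ∉ Q.
(8) (exactly one): 4 ∉ Q.
Only one set left: 4 ∈ N.
Only one set left: 5 ∈ N.
(5) (exactly one): 1 ∉ N.
(7): 7 matches 1: 7 ∉ N.
Only one set left: 1 ∈ Q.
Only one set left: 7 ∈ Q.
(1) (exactly one): 3 ∈ N.
(4): 2 matches 7: 2 ∈ Q.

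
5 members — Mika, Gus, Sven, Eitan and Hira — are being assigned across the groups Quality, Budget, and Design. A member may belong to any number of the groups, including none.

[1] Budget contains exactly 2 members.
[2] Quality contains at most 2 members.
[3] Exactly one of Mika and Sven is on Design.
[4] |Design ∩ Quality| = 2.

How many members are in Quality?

2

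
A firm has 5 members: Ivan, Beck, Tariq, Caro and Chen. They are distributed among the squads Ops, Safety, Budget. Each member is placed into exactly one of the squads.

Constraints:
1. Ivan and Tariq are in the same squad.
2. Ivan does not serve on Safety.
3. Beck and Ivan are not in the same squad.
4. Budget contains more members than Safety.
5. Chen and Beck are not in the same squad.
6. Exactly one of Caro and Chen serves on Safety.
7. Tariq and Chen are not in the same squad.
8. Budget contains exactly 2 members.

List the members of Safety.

Safety = {Chen}

From (2): Ivan ∉ Safety.
(1): Tariq matches Ivan: Tariq ∉ Safety.
Suppose Beck ∈ Safety: no assignment then satisfies all the clues, so Beck ∉ Safety.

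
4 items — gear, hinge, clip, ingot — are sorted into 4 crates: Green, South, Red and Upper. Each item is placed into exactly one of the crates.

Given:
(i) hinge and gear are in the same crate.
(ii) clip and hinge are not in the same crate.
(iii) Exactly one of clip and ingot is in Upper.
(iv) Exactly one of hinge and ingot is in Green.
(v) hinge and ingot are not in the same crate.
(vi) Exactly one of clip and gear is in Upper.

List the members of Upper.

Upper = {clip}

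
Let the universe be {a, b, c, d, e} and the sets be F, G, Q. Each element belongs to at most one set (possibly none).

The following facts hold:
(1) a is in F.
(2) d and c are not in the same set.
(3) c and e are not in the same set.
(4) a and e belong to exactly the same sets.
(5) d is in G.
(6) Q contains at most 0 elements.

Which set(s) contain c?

c: none

From (1): a ∈ F.
From (5): d ∈ G.
(2): c ∉ G.
(4): e matches a: e ∈ F.
(6): Q already has 0, so the rest are out.
(3): c ∉ F.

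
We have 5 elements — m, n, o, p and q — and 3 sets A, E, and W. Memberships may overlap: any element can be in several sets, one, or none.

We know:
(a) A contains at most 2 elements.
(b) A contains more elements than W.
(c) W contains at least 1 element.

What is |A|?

2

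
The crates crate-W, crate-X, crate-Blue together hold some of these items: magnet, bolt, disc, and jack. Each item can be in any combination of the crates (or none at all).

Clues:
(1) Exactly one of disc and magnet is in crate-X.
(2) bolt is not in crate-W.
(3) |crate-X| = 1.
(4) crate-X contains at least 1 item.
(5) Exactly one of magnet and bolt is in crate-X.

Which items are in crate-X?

crate-X = {magnet}

From (2): bolt ∉ crate-W.
Suppose magnet ∉ crate-X: no assignment then satisfies all the clues, so magnet ∈ crate-X.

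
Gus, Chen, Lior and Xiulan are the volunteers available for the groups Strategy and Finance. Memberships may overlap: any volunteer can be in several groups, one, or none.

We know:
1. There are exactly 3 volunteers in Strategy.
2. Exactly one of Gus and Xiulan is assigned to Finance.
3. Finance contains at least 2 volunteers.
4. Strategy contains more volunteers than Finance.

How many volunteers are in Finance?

2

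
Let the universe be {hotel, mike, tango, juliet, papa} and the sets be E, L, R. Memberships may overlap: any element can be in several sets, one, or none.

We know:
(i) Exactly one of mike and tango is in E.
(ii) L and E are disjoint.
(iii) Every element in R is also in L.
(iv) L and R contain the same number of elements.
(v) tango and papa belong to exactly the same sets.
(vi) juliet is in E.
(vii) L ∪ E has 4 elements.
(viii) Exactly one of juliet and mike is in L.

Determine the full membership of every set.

E = {juliet, papa, tango}; L = {mike}; R = {mike}

From (vi): juliet ∈ E.
(ii) (disjoint): juliet ∉ L.
(iii) contrapositive: juliet ∉ R.
(viii) (exactly one): mike ∈ L.
(ii) (disjoint): mike ∉ E.
(i) (exactly one): tango ∈ E.
(ii) (disjoint): tango ∉ L.
(iii) contrapositive: tango ∉ R.
(v): papa matches tango: papa ∈ E.
(v): papa matches tango: papa ∉ L.
(v): papa matches tango: papa ∉ R.
Suppose hotel ∈ E: no assignment then satisfies all the clues, so hotel ∉ E.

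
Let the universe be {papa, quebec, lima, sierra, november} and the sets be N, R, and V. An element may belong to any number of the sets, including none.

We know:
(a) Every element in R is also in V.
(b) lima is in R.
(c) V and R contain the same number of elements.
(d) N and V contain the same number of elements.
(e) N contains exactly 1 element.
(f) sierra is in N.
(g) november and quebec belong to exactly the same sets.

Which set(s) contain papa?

papa: none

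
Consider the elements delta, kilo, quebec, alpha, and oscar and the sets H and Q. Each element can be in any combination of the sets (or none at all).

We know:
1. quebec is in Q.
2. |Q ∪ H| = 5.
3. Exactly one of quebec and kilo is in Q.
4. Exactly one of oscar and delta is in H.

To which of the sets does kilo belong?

kilo: H

From (1): quebec ∈ Q.
(3) (exactly one): kilo ∉ Q.
Suppose kilo ∉ H: no assignment then satisfies all the clues, so kilo ∈ H.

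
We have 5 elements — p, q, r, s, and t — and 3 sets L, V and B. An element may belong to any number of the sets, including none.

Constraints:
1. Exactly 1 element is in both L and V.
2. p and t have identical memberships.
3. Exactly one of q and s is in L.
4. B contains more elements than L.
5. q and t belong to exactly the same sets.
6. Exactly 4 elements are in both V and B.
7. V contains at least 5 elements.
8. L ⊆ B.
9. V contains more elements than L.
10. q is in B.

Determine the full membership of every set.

L = {s}; V = {p, q, r, s, t}; B = {p, q, s, t}

From (10): q ∈ B.
(5): t matches q: t ∈ B.
(7): only 5 candidates remain for V, so all are in.
(2): p matches t: p ∈ B.
Suppose p ∈ L: no assignment then satisfies all the clues, so p ∉ L.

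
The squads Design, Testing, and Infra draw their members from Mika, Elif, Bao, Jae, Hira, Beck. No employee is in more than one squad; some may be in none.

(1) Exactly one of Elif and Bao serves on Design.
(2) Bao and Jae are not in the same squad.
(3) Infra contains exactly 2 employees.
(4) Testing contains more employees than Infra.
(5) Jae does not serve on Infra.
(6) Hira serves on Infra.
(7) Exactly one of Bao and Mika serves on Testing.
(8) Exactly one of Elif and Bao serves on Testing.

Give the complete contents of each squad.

Design = {Bao}; Testing = {Elif, Jae, Mika}; Infra = {Beck, Hira}

From (5): Jae ∉ Infra.
From (6): Hira ∈ Infra.
Suppose Mika ∈ Design: no assignment then satisfies all the clues, so Mika ∉ Design.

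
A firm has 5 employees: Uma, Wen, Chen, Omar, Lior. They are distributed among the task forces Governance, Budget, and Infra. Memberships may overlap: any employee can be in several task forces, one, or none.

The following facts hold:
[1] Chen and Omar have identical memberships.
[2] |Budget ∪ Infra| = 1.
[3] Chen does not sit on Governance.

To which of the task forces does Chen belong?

From (3): Chen ∉ Governance.
(1): Omar matches Chen: Omar ∉ Governance.
Suppose Chen ∈ Budget: no assignment then satisfies all the clues, so Chen ∉ Budget.

Chen: none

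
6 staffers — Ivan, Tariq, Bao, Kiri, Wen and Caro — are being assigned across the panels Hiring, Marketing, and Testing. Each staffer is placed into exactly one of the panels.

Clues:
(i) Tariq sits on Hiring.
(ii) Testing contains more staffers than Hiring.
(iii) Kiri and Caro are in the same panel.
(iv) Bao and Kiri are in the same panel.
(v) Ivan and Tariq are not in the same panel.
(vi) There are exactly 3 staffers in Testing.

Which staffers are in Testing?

From (i): Tariq ∈ Hiring.
(v): Ivan ∉ Hiring.
Suppose Ivan ∈ Testing: no assignment then satisfies all the clues, so Ivan ∉ Testing.

Testing = {Bao, Caro, Kiri}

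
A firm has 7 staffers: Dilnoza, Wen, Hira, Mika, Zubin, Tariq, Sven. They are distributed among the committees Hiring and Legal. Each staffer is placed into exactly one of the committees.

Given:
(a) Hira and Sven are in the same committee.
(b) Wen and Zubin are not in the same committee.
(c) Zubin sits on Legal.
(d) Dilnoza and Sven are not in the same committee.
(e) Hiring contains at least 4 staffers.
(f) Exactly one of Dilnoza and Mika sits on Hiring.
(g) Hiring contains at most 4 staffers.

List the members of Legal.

From (c): Zubin ∈ Legal.
(b): Wen ∉ Legal.
Only one committee left: Wen ∈ Hiring.
Suppose Dilnoza ∉ Legal: no assignment then satisfies all the clues, so Dilnoza ∈ Legal.

Legal = {Dilnoza, Tariq, Zubin}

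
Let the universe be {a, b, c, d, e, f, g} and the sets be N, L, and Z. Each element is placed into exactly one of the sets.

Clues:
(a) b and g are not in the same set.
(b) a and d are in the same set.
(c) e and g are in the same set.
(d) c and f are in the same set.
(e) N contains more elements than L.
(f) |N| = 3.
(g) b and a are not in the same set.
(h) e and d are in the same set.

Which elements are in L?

L = {}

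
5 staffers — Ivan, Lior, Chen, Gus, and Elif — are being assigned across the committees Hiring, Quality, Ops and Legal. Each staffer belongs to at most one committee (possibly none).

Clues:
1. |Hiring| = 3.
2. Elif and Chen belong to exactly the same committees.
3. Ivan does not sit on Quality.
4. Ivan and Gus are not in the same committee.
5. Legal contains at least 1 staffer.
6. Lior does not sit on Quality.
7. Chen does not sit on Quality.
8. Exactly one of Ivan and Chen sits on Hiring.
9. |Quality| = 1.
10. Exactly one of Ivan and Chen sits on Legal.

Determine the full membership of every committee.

Hiring = {Chen, Elif, Lior}; Quality = {Gus}; Ops = {}; Legal = {Ivan}

From (3): Ivan ∉ Quality.
From (6): Lior ∉ Quality.
From (7): Chen ∉ Quality.
(2): Elif matches Chen: Elif ∉ Quality.
(9): only 1 candidates remain for Quality, so all are in.
Suppose Ivan ∈ Hiring: no assignment then satisfies all the clues, so Ivan ∉ Hiring.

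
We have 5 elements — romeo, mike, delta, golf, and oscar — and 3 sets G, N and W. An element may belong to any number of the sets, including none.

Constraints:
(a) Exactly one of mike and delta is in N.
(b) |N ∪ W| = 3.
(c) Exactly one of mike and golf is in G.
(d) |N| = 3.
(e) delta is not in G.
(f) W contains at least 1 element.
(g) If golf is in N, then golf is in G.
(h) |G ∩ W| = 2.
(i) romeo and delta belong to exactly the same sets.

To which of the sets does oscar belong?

oscar: G, N, W

From (e): delta ∉ G.
(i): romeo matches delta: romeo ∉ G.
Suppose oscar ∉ G: no assignment then satisfies all the clues, so oscar ∈ G.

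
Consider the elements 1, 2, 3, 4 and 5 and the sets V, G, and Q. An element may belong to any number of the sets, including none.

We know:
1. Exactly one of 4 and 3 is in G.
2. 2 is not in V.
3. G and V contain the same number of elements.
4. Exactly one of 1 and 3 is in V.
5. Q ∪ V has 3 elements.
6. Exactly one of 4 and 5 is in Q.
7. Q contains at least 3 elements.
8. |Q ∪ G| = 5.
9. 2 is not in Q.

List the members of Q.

From (2): 2 ∉ V.
From (9): 2 ∉ Q.
Suppose 1 ∉ Q: no assignment then satisfies all the clues, so 1 ∈ Q.

Q = {1, 3, 5}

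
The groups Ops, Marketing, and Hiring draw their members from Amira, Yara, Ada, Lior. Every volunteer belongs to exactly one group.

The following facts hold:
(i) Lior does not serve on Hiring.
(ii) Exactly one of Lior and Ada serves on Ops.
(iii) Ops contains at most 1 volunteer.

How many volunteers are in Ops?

1

From (i): Lior ∉ Hiring.
Suppose Amira ∈ Ops: no assignment then satisfies all the clues, so Amira ∉ Ops.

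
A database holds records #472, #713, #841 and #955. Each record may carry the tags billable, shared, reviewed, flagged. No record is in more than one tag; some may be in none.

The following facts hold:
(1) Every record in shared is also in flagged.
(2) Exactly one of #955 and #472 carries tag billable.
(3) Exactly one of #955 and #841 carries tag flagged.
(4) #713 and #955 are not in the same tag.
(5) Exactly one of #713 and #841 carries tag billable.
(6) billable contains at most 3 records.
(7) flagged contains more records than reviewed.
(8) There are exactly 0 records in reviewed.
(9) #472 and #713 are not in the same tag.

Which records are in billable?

billable = {#472, #841}

(8): reviewed already has 0, so the rest are out.
Suppose #472 ∉ billable: no assignment then satisfies all the clues, so #472 ∈ billable.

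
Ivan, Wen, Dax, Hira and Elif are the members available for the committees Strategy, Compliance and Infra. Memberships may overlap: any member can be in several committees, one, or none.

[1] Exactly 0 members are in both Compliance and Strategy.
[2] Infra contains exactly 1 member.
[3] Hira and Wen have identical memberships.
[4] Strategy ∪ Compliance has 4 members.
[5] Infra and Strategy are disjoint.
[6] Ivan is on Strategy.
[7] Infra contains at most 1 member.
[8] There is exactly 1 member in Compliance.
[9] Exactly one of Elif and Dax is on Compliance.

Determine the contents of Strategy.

From (6): Ivan ∈ Strategy.
(5) (disjoint): Ivan ∉ Infra.
Suppose Wen ∉ Strategy: no assignment then satisfies all the clues, so Wen ∈ Strategy.

Strategy = {Hira, Ivan, Wen}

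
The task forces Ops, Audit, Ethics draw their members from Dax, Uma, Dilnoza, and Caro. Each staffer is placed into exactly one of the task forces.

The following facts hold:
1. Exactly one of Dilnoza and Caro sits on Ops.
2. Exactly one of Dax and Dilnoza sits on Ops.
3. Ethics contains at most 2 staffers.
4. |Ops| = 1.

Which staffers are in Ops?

Ops = {Dilnoza}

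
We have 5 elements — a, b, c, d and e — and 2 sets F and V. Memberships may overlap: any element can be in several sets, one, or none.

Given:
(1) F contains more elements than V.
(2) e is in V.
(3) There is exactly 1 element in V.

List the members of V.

V = {e}

From (2): e ∈ V.
(3): V already has 1, so the rest are out.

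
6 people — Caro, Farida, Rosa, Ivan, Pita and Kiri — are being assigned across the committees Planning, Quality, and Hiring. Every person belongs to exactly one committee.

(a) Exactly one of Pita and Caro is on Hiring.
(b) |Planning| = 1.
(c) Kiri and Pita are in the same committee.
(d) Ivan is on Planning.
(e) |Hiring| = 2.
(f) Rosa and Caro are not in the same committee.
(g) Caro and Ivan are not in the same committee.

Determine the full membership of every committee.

Planning = {Ivan}; Quality = {Kiri, Pita, Rosa}; Hiring = {Caro, Farida}

From (d): Ivan ∈ Planning.
(b): Planning already has 1, so the rest are out.
Suppose Caro ∈ Quality: no assignment then satisfies all the clues, so Caro ∉ Quality.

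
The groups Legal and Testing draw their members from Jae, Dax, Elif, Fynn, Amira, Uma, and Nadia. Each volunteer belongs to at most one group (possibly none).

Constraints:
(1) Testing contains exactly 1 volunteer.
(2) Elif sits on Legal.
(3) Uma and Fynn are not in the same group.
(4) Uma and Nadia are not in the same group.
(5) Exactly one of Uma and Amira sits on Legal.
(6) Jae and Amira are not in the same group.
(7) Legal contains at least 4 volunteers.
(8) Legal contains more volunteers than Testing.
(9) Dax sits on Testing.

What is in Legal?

Legal = {Amira, Elif, Fynn, Nadia}

From (2): Elif ∈ Legal.
From (9): Dax ∈ Testing.
(1): Testing already has 1, so the rest are out.
Suppose Jae ∈ Legal: no assignment then satisfies all the clues, so Jae ∉ Legal.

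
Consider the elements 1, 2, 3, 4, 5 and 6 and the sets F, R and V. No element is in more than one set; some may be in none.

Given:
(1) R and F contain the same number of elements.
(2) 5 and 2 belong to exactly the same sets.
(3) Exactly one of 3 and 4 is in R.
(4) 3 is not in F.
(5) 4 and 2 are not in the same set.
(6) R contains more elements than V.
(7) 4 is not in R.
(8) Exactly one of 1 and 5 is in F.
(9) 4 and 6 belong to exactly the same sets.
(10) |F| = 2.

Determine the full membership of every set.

F = {2, 5}; R = {1, 3}; V = {}

From (4): 3 ∉ F.
From (7): 4 ∉ R.
(3) (exactly one): 3 ∈ R.
(9): 6 matches 4: 6 ∉ R.
Suppose 1 ∈ F: no assignment then satisfies all the clues, so 1 ∉ F.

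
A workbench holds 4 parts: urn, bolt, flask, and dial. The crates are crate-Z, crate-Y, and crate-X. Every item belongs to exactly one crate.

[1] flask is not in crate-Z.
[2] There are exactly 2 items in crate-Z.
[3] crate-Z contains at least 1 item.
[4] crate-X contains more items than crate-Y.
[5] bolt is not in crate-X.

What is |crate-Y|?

0

From (1): flask ∉ crate-Z.
From (5): bolt ∉ crate-X.
Suppose urn ∈ crate-Y: no assignment then satisfies all the clues, so urn ∉ crate-Y.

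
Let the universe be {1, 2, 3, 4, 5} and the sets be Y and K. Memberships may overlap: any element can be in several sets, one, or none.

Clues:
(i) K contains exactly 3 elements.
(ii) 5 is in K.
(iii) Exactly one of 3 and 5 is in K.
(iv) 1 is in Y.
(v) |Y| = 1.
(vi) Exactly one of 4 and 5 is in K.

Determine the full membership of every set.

Y = {1}; K = {1, 2, 5}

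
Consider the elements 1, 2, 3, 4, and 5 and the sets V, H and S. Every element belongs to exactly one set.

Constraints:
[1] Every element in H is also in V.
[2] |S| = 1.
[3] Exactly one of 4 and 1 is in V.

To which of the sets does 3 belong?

3: V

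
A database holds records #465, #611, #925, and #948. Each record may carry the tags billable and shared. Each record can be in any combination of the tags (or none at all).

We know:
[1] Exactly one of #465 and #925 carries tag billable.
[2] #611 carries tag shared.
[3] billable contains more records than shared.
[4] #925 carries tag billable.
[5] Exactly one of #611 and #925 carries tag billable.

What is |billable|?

2

From (2): #611 ∈ shared.
From (4): #925 ∈ billable.
(1) (exactly one): #465 ∉ billable.
(5) (exactly one): #611 ∉ billable.
Suppose #465 ∈ shared: no assignment then satisfies all the clues, so #465 ∉ shared.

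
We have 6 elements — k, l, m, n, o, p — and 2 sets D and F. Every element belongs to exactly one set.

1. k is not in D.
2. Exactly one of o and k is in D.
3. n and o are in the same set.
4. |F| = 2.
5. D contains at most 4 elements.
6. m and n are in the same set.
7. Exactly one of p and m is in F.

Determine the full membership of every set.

D = {l, m, n, o}; F = {k, p}

From (1): k ∉ D.
(2) (exactly one): o ∈ D.
(3): n matches o: n ∈ D.
(6): m matches n: m ∈ D.
(7) (exactly one): p ∈ F.
Only one set left: k ∈ F.
(4): F already has 2, so the rest are out.
Only one set left: l ∈ D.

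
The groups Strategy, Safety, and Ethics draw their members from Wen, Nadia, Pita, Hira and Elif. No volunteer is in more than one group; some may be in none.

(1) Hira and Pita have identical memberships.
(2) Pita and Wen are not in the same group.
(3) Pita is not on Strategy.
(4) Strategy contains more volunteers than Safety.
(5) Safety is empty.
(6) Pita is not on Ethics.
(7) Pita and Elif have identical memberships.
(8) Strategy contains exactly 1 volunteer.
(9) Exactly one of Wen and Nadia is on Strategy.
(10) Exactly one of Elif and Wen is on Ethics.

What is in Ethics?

Ethics = {Wen}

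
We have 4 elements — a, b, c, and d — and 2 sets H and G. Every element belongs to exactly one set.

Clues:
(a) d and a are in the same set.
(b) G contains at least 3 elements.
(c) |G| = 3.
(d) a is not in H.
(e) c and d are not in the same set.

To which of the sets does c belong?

c: H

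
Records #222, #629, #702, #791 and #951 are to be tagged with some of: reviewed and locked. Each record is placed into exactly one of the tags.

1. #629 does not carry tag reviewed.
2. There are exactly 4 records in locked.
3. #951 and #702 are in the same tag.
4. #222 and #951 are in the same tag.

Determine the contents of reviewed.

reviewed = {#791}

From (1): #629 ∉ reviewed.
Only one tag left: #629 ∈ locked.
Suppose #222 ∈ reviewed: no assignment then satisfies all the clues, so #222 ∉ reviewed.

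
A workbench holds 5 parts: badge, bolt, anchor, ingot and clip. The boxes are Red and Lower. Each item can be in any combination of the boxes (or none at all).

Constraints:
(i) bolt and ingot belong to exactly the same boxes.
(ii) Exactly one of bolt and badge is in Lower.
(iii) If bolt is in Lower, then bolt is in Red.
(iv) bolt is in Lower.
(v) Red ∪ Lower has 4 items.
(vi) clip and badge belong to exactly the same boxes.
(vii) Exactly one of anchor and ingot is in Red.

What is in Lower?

From (iv): bolt ∈ Lower.
(i): ingot matches bolt: ingot ∈ Lower.
(ii) (exactly one): badge ∉ Lower.
(iii): bolt ∈ Red.
(vi): clip matches badge: clip ∉ Lower.
(i): ingot matches bolt: ingot ∈ Red.
(vii) (exactly one): anchor ∉ Red.
Suppose anchor ∈ Lower: no assignment then satisfies all the clues, so anchor ∉ Lower.

Lower = {bolt, ingot}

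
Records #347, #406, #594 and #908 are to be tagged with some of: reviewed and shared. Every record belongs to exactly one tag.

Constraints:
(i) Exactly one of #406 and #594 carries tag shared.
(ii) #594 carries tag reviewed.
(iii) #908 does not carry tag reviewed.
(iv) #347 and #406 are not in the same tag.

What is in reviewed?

reviewed = {#347, #594}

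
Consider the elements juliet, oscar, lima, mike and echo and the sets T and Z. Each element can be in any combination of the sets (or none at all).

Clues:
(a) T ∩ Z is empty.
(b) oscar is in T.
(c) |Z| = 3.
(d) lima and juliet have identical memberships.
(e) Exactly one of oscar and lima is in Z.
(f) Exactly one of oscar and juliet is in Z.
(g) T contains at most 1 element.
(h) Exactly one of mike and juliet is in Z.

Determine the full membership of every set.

T = {oscar}; Z = {echo, juliet, lima}

From (b): oscar ∈ T.
(a) (disjoint): oscar ∉ Z.
(e) (exactly one): lima ∈ Z.
(f) (exactly one): juliet ∈ Z.
(g): T already has 1, so the rest are out.
(h) (exactly one): mike ∉ Z.
(c): only 3 candidates remain for Z, so all are in.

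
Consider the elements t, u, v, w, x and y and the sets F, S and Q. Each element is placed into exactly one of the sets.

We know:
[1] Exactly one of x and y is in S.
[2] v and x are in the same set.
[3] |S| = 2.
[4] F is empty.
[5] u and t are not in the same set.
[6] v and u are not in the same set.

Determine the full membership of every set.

F = {}; S = {u, y}; Q = {t, v, w, x}

(4): F already has 0, so the rest are out.
Suppose t ∈ S: no assignment then satisfies all the clues, so t ∉ S.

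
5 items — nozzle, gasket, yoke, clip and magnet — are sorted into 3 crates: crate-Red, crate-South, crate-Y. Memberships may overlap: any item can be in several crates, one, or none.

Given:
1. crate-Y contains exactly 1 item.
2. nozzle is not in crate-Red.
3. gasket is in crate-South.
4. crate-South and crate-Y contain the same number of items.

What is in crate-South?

crate-South = {gasket}

From (2): nozzle ∉ crate-Red.
From (3): gasket ∈ crate-South.
Suppose nozzle ∈ crate-South: no assignment then satisfies all the clues, so nozzle ∉ crate-South.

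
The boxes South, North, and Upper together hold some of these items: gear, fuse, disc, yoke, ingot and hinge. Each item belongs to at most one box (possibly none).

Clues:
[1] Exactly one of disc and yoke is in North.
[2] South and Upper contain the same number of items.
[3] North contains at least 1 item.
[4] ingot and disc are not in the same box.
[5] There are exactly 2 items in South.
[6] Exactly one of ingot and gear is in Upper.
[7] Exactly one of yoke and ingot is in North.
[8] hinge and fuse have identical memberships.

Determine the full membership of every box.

South = {fuse, hinge}; North = {yoke}; Upper = {disc, gear}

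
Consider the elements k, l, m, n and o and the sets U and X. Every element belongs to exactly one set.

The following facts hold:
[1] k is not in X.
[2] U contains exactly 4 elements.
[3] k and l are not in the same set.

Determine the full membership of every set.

From (1): k ∉ X.
Only one set left: k ∈ U.
(3): l ∉ U.
Only one set left: l ∈ X.
(2): only 4 candidates remain for U, so all are in.

U = {k, m, n, o}; X = {l}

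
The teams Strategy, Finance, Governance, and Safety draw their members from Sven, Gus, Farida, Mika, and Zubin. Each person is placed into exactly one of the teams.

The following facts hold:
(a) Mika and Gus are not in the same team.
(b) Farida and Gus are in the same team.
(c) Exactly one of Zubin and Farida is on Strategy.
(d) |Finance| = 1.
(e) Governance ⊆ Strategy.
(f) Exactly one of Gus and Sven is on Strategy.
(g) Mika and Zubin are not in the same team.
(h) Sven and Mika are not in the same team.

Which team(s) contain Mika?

Mika: Finance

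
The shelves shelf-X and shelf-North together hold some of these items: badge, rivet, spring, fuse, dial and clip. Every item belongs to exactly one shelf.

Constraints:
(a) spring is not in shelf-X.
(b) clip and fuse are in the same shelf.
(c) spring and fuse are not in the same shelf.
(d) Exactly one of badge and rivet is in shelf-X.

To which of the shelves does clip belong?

From (a): spring ∉ shelf-X.
Only one shelf left: spring ∈ shelf-North.
(c): fuse ∉ shelf-North.
Only one shelf left: fuse ∈ shelf-X.
(b): clip matches fuse: clip ∈ shelf-X.

clip: shelf-X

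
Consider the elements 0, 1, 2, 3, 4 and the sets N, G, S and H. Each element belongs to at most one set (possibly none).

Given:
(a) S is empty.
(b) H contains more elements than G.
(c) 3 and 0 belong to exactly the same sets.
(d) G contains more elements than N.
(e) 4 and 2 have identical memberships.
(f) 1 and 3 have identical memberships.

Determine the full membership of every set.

(a): S already has 0, so the rest are out.
Suppose 0 ∈ N: no assignment then satisfies all the clues, so 0 ∉ N.

N = {}; G = {2, 4}; S = {}; H = {0, 1, 3}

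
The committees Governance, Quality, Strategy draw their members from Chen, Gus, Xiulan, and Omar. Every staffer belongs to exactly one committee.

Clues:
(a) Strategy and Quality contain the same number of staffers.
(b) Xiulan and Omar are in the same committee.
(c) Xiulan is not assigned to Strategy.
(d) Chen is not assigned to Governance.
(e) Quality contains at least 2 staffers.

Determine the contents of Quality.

Quality = {Omar, Xiulan}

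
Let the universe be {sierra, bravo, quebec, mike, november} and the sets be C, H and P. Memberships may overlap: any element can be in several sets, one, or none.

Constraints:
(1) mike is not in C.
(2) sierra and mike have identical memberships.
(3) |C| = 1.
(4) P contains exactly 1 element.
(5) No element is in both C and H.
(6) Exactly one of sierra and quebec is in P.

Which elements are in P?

P = {quebec}

From (1): mike ∉ C.
(2): sierra matches mike: sierra ∉ C.
Suppose sierra ∈ P: no assignment then satisfies all the clues, so sierra ∉ P.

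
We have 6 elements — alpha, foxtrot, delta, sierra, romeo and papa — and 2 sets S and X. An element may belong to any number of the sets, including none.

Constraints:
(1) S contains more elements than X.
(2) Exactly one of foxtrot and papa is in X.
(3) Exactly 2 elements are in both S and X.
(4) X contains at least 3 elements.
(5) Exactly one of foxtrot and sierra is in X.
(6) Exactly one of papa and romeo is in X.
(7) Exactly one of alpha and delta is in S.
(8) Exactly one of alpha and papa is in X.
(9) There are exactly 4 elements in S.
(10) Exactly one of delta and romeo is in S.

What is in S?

S = {alpha, papa, romeo, sierra}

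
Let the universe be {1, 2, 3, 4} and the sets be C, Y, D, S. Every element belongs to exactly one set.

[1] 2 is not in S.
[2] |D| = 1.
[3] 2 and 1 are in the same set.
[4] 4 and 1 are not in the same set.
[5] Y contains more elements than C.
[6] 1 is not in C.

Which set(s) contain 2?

From (1): 2 ∉ S.
From (6): 1 ∉ C.
(3): 2 matches 1: 2 ∉ C.
(3): 1 matches 2: 1 ∉ S.
Suppose 2 ∉ Y: no assignment then satisfies all the clues, so 2 ∈ Y.

2: Y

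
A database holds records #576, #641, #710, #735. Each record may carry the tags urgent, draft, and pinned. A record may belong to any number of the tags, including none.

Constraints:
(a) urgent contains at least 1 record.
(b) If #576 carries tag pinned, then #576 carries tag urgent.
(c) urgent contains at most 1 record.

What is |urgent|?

1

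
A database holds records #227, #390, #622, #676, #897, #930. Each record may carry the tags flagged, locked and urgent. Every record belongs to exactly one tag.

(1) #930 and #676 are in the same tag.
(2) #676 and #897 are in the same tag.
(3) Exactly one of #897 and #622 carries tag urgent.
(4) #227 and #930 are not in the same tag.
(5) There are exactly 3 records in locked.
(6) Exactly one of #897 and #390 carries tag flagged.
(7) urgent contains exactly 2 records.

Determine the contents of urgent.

urgent = {#227, #622}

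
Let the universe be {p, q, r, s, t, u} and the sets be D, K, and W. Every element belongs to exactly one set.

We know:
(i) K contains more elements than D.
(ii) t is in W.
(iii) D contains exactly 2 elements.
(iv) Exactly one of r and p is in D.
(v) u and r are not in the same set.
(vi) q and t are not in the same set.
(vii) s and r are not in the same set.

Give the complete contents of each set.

D = {q, r}; K = {p, s, u}; W = {t}

From (ii): t ∈ W.
(vi): q ∉ W.
Suppose p ∈ D: no assignment then satisfies all the clues, so p ∉ D.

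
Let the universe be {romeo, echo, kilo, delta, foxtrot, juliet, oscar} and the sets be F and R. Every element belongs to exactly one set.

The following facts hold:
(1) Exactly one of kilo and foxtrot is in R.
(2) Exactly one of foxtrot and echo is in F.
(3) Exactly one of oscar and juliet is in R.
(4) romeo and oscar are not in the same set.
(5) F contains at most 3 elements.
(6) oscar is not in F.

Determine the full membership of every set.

F = {foxtrot, juliet, romeo}; R = {delta, echo, kilo, oscar}

From (6): oscar ∉ F.
Only one set left: oscar ∈ R.
(3) (exactly one): juliet ∉ R.
(4): romeo ∉ R.
Only one set left: romeo ∈ F.
Only one set left: juliet ∈ F.
Suppose echo ∈ F: no assignment then satisfies all the clues, so echo ∉ F.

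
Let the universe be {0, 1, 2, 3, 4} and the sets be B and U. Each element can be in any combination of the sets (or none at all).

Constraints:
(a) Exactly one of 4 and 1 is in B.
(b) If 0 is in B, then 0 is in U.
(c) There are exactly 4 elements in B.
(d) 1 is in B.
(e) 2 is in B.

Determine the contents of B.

B = {0, 1, 2, 3}

From (d): 1 ∈ B.
From (e): 2 ∈ B.
(a) (exactly one): 4 ∉ B.
(c): only 4 candidates remain for B, so all are in.
(b): 0 ∈ U.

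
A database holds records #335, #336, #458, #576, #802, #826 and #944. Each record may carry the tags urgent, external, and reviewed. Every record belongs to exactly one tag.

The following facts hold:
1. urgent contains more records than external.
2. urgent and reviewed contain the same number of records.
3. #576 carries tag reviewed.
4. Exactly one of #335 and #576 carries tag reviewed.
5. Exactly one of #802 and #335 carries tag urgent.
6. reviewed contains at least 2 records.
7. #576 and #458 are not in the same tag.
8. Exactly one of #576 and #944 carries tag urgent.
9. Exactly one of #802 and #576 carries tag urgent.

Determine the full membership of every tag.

urgent = {#458, #802, #944}; external = {#335}; reviewed = {#336, #576, #826}

From (3): #576 ∈ reviewed.
(4) (exactly one): #335 ∉ reviewed.
(7): #458 ∉ reviewed.
(8) (exactly one): #944 ∈ urgent.
(9) (exactly one): #802 ∈ urgent.
(5) (exactly one): #335 ∉ urgent.
Only one tag left: #335 ∈ external.
Suppose #336 ∈ urgent: no assignment then satisfies all the clues, so #336 ∉ urgent.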